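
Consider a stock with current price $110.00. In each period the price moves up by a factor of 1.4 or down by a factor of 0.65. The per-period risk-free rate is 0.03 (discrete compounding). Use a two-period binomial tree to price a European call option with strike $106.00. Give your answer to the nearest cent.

Risk-neutral probability p = (1 + 0.03 − 0.65)/(1.4 − 0.65) = 0.3800/0.7500 = 0.5067
Terminal stock prices: S_uu = 215.6, S_ud = 100.1, S_dd = 46.48
Terminal payoffs (S − K): max(109.6, 0) = 109.6, max(-5.9, 0) = 0, max(-59.52, 0) = 0
Node u (S = 154): V_u = 1/1.03·[0.5067·109.6000 + 0.4933·0.0000] = 53.9133
Node d (S = 71.5): V_d = 1/1.03·[0.5067·0.0000 + 0.4933·0.0000] = 0.0000
Node 0 (S = 110): V_0 = 1/1.03·[0.5067·53.9133 + 0.4933·0.0000] = 26.5204

$26.52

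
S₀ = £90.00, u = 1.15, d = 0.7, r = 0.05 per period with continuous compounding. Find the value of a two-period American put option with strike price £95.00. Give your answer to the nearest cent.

Risk-neutral probability p = (e^0.05 − 0.7)/(1.15 − 0.7) = 0.3513/0.4500 = 0.7806
Terminal stock prices: S_uu = 119, S_ud = 72.45, S_dd = 44.1
Terminal payoffs (K − S): max(-24.02, 0) = 0, max(22.55, 0) = 22.55, max(50.9, 0) = 50.9
Node u (S = 103.5): continuation = e^(−0.05)·[0.7806·0.0000 + 0.2194·22.5500] = 4.7061; exercise value = 0.0000 ≤ continuation, so V_u = 4.7061
Node d (S = 63): continuation = e^(−0.05)·[0.7806·22.5500 + 0.2194·50.9000] = 27.3668; exercise value = 32.0000 > continuation, so V_d = 32.0000 (exercise)
Node 0 (S = 90): continuation = e^(−0.05)·[0.7806·4.7061 + 0.2194·32.0000] = 10.1728; exercise value = 5.0000 ≤ continuation, so V_0 = 10.1728

£10.17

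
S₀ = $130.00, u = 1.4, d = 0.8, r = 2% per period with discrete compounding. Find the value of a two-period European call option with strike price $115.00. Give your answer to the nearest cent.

Risk-neutral probability p = (1 + 0.02 − 0.8)/(1.4 − 0.8) = 0.2200/0.6000 = 0.3667
Terminal stock prices: S_uu = 254.8, S_ud = 145.6, S_dd = 83.2
Terminal payoffs (S − K): max(139.8, 0) = 139.8, max(30.6, 0) = 30.6, max(-31.8, 0) = 0
Node u (S = 182): V_u = 1/1.02·[0.3667·139.8000 + 0.6333·30.6000] = 69.2549
Node d (S = 104): V_d = 1/1.02·[0.3667·30.6000 + 0.6333·0.0000] = 11.0000
Node 0 (S = 130): V_0 = 1/1.02·[0.3667·69.2549 + 0.6333·11.0000] = 31.7256

$31.73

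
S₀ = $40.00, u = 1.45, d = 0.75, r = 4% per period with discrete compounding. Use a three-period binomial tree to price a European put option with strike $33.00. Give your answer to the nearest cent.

Risk-neutral probability p = (1 + 0.04 − 0.75)/(1.45 − 0.75) = 0.2900/0.7000 = 0.4143
Terminal stock prices: S_uuu = 121.9, S_uud = 63.07, S_udd = 32.62, S_ddd = 16.88
Terminal payoffs (K − S): max(-88.94, 0) = 0, max(-30.07, 0) = 0, max(0.375, 0) = 0.375, max(16.12, 0) = 16.12
Node uu (S = 84.1): V_uu = 1/1.04·[0.4143·0.0000 + 0.5857·0.0000] = 0.0000
Node ud (S = 43.5): V_ud = 1/1.04·[0.4143·0.0000 + 0.5857·0.3750] = 0.2112
Node dd (S = 22.5): V_dd = 1/1.04·[0.4143·0.3750 + 0.5857·16.1250] = 9.2308
Node u (S = 58): V_u = 1/1.04·[0.4143·0.0000 + 0.5857·0.2112] = 0.1189
Node d (S = 30): V_d = 1/1.04·[0.4143·0.2112 + 0.5857·9.2308] = 5.2828
Node 0 (S = 40): V_0 = 1/1.04·[0.4143·0.1189 + 0.5857·5.2828] = 3.0226

$3.02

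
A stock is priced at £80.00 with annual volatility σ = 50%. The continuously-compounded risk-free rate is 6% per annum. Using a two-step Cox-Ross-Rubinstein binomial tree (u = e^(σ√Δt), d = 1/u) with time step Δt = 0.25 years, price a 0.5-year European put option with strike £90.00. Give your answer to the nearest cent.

CRR parameters: u = e^(σ√Δt) = e^(0.5·√0.25) = 1.2840, d = 1/u = 0.7788
Per-period rate: rΔt = 0.06·0.25 = 0.015, so R = e^0.015 = 1.0151
Risk-neutral probability p = (e^0.015 − 0.7788)/(1.2840 − 0.7788) = 0.2363/0.5052 = 0.4677
Terminal stock prices: S_uu = 131.9, S_ud = 80, S_dd = 48.52
Terminal payoffs (K − S): max(-41.9, 0) = 0, max(10, 0) = 10, max(41.48, 0) = 41.48
Node u (S = 102.7): V_u = e^(−0.015)·[0.4677·0.0000 + 0.5323·10.0000] = 5.2434
Node d (S = 62.3): V_d = e^(−0.015)·[0.4677·10.0000 + 0.5323·41.4775] = 26.3560
Node 0 (S = 80): V_0 = e^(−0.015)·[0.4677·5.2434 + 0.5323·26.3560] = 16.2355

£16.24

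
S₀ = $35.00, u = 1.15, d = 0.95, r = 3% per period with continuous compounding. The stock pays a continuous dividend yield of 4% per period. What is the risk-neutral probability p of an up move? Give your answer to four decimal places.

Per-period risk-free factor R = e^0.03 = 1.0305; dividend-adjusted growth = e^(0.03−0.04) = 0.9900.
Risk-neutral probability p = (0.9900 − 0.95)/(1.15 − 0.95) = 0.0400/0.2000 = 0.2002

p = 0.2002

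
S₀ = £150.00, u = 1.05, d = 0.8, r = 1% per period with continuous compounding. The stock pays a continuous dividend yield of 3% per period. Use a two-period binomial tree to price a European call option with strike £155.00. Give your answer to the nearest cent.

Per-period risk-free factor R = e^0.01 = 1.0101; dividend-adjusted growth = e^(0.01−0.03) = 0.9802.
Risk-neutral probability p = (0.9802 − 0.8)/(1.05 − 0.8) = 0.1802/0.2500 = 0.7208
Terminal stock prices: S_uu = 165.4, S_ud = 126, S_dd = 96
Terminal payoffs (S − K): max(10.38, 0) = 10.38, max(-29, 0) = 0, max(-59, 0) = 0
Node u (S = 157.5): V_u = e^(−0.01)·[0.7208·10.3750 + 0.2792·0.0000] = 7.4038
Node d (S = 120): V_d = e^(−0.01)·[0.7208·0.0000 + 0.2792·0.0000] = 0.0000
Node 0 (S = 150): V_0 = e^(−0.01)·[0.7208·7.4038 + 0.2792·0.0000] = 5.2835

£5.28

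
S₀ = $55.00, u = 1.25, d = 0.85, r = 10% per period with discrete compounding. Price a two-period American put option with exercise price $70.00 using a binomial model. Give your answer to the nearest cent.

Risk-neutral probability p = (1 + 0.1 − 0.85)/(1.25 − 0.85) = 0.2500/0.4000 = 0.6250
Terminal stock prices: S_uu = 85.94, S_ud = 58.44, S_dd = 39.74
Terminal payoffs (K − S): max(-15.94, 0) = 0, max(11.56, 0) = 11.56, max(30.26, 0) = 30.26
Node u (S = 68.75): continuation = 1/1.1·[0.6250·0.0000 + 0.3750·11.5625] = 3.9418; exercise value = 1.2500 ≤ continuation, so V_u = 3.9418
Node d (S = 46.75): continuation = 1/1.1·[0.6250·11.5625 + 0.3750·30.2625] = 16.8864; exercise value = 23.2500 > continuation, so V_d = 23.2500 (exercise)
Node 0 (S = 55): continuation = 1/1.1·[0.6250·3.9418 + 0.3750·23.2500] = 10.1658; exercise value = 15.0000 > continuation, so V_0 = 15.0000 (exercise)

$15.00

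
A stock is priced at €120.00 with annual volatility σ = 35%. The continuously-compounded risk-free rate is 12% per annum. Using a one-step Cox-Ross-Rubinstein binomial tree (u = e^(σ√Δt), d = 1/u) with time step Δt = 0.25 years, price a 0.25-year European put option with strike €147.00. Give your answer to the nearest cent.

€22.66

CRR parameters: u = e^(σ√Δt) = e^(0.35·√0.25) = 1.1912, d = 1/u = 0.8395
Per-period rate: rΔt = 0.12·0.25 = 0.03, so R = e^0.03 = 1.0305
Risk-neutral probability p = (e^0.03 − 0.8395)/(1.1912 − 0.8395) = 0.1910/0.3518 = 0.5429
Terminal stock prices: S_u = 142.9, S_d = 100.7
Terminal payoffs (K − S): max(4.05, 0) = 4.05, max(46.27, 0) = 46.27
Node 0 (S = 120): V_0 = e^(−0.03)·[0.5429·4.0505 + 0.4571·46.2652] = 22.6555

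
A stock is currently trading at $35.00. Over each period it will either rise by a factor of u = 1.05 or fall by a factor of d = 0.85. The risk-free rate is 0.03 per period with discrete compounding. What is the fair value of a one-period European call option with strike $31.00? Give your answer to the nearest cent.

Risk-neutral probability p = (1 + 0.03 − 0.85)/(1.05 − 0.85) = 0.1800/0.2000 = 0.9000
Terminal stock prices: S_u = 36.75, S_d = 29.75
Terminal payoffs (S − K): max(5.75, 0) = 5.75, max(-1.25, 0) = 0
Node 0 (S = 35): V_0 = 1/1.03·[0.9000·5.7500 + 0.1000·0.0000] = 5.0243

$5.02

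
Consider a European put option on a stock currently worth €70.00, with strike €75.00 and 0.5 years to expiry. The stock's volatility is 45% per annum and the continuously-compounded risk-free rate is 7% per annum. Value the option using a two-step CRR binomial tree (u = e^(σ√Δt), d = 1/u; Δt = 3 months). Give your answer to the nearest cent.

€10.25

CRR parameters: u = e^(σ√Δt) = e^(0.45·√0.25) = 1.2523, d = 1/u = 0.7985
Per-period rate: rΔt = 0.07·0.25 = 0.0175, so R = e^0.0175 = 1.0177
Risk-neutral probability p = (e^0.0175 − 0.7985)/(1.2523 − 0.7985) = 0.2191/0.4538 = 0.4829
Terminal stock prices: S_uu = 109.8, S_ud = 70, S_dd = 44.63
Terminal payoffs (K − S): max(-34.78, 0) = 0, max(5, 0) = 5, max(30.37, 0) = 30.37
Node u (S = 87.66): V_u = e^(−0.0175)·[0.4829·0.0000 + 0.5171·5.0000] = 2.5407
Node d (S = 55.9): V_d = e^(−0.0175)·[0.4829·5.0000 + 0.5171·30.3660] = 17.8028
Node 0 (S = 70): V_0 = e^(−0.0175)·[0.4829·2.5407 + 0.5171·17.8028] = 10.2519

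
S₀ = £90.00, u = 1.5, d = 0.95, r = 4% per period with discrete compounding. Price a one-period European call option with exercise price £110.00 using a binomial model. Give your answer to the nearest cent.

Risk-neutral probability p = (1 + 0.04 − 0.95)/(1.5 − 0.95) = 0.0900/0.5500 = 0.1636
Terminal stock prices: S_u = 135, S_d = 85.5
Terminal payoffs (S − K): max(25, 0) = 25, max(-24.5, 0) = 0
Node 0 (S = 90): V_0 = 1/1.04·[0.1636·25.0000 + 0.8364·0.0000] = 3.9336

£3.93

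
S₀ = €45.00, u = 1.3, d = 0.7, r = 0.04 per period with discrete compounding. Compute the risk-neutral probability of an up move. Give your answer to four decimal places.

Risk-neutral probability p = (1 + 0.04 − 0.7)/(1.3 − 0.7) = 0.3400/0.6000 = 0.5667

p = 0.5667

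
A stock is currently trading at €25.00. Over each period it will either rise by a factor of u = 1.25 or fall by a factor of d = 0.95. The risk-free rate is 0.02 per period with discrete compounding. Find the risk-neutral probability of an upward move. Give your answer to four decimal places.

Risk-neutral probability p = (1 + 0.02 − 0.95)/(1.25 − 0.95) = 0.0700/0.3000 = 0.2333

p = 0.2333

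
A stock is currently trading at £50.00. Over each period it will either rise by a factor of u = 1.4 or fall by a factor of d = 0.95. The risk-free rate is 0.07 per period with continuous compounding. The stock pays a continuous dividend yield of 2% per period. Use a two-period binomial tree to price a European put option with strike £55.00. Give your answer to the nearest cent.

Per-period risk-free factor R = e^0.07 = 1.0725; dividend-adjusted growth = e^(0.07−0.02) = 1.0513.
Risk-neutral probability p = (1.0513 − 0.95)/(1.4 − 0.95) = 0.1013/0.4500 = 0.2250
Terminal stock prices: S_uu = 98, S_ud = 66.5, S_dd = 45.12
Terminal payoffs (K − S): max(-43, 0) = 0, max(-11.5, 0) = 0, max(9.875, 0) = 9.875
Node u (S = 70): V_u = e^(−0.07)·[0.2250·0.0000 + 0.7750·0.0000] = 0.0000
Node d (S = 47.5): V_d = e^(−0.07)·[0.2250·0.0000 + 0.7750·9.8750] = 7.1353
Node 0 (S = 50): V_0 = e^(−0.07)·[0.2250·0.0000 + 0.7750·7.1353] = 5.1557

£5.16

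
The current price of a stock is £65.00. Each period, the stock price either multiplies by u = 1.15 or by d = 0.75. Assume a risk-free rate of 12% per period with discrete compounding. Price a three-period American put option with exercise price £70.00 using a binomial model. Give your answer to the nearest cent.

£5.00

Risk-neutral probability p = (1 + 0.12 − 0.75)/(1.15 − 0.75) = 0.3700/0.4000 = 0.9250
Terminal stock prices: S_uuu = 98.86, S_uud = 64.47, S_udd = 42.05, S_ddd = 27.42
Terminal payoffs (K − S): max(-28.86, 0) = 0, max(5.528, 0) = 5.528, max(27.95, 0) = 27.95, max(42.58, 0) = 42.58
Node uu (S = 85.96): continuation = 1/1.12·[0.9250·0.0000 + 0.0750·5.5281] = 0.3702; exercise value = 0.0000 ≤ continuation, so V_uu = 0.3702
Node ud (S = 56.06): continuation = 1/1.12·[0.9250·5.5281 + 0.0750·27.9531] = 6.4375; exercise value = 13.9375 > continuation, so V_ud = 13.9375 (exercise)
Node dd (S = 36.56): continuation = 1/1.12·[0.9250·27.9531 + 0.0750·42.5781] = 25.9375; exercise value = 33.4375 > continuation, so V_dd = 33.4375 (exercise)
Node u (S = 74.75): continuation = 1/1.12·[0.9250·0.3702 + 0.0750·13.9375] = 1.2390; exercise value = 0.0000 ≤ continuation, so V_u = 1.2390
Node d (S = 48.75): continuation = 1/1.12·[0.9250·13.9375 + 0.0750·33.4375] = 13.7500; exercise value = 21.2500 > continuation, so V_d = 21.2500 (exercise)
Node 0 (S = 65): continuation = 1/1.12·[0.9250·1.2390 + 0.0750·21.2500] = 2.4463; exercise value = 5.0000 > continuation, so V_0 = 5.0000 (exercise)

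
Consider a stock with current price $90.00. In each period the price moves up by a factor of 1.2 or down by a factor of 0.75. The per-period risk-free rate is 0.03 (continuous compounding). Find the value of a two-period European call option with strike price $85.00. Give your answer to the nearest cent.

Risk-neutral probability p = (e^0.03 − 0.75)/(1.2 − 0.75) = 0.2805/0.4500 = 0.6232
Terminal stock prices: S_uu = 129.6, S_ud = 81, S_dd = 50.62
Terminal payoffs (S − K): max(44.6, 0) = 44.6, max(-4, 0) = 0, max(-34.38, 0) = 0
Node u (S = 108): V_u = e^(−0.03)·[0.6232·44.6000 + 0.3768·0.0000] = 26.9747
Node d (S = 67.5): V_d = e^(−0.03)·[0.6232·0.0000 + 0.3768·0.0000] = 0.0000
Node 0 (S = 90): V_0 = e^(−0.03)·[0.6232·26.9747 + 0.3768·0.0000] = 16.3146

$16.31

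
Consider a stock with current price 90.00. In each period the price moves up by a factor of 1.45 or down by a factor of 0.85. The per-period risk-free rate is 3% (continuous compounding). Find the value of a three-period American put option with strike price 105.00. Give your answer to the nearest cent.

21.29

Risk-neutral probability p = (e^0.03 − 0.85)/(1.45 − 0.85) = 0.1805/0.6000 = 0.3008
Terminal stock prices: S_uuu = 274.4, S_uud = 160.8, S_udd = 94.29, S_ddd = 55.27
Terminal payoffs (K − S): max(-169.4, 0) = 0, max(-55.84, 0) = 0, max(10.71, 0) = 10.71, max(49.73, 0) = 49.73
Node uu (S = 189.2): continuation = e^(−0.03)·[0.3008·0.0000 + 0.6992·0.0000] = 0.0000; exercise value = 0.0000 ≤ continuation, so V_uu = 0.0000
Node ud (S = 110.9): continuation = e^(−0.03)·[0.3008·0.0000 + 0.6992·10.7138] = 7.2701; exercise value = 0.0000 ≤ continuation, so V_ud = 7.2701
Node dd (S = 65.02): continuation = e^(−0.03)·[0.3008·10.7138 + 0.6992·49.7288] = 36.8718; exercise value = 39.9750 > continuation, so V_dd = 39.9750 (exercise)
Node u (S = 130.5): continuation = e^(−0.03)·[0.3008·0.0000 + 0.6992·7.2701] = 4.9333; exercise value = 0.0000 ≤ continuation, so V_u = 4.9333
Node d (S = 76.5): continuation = e^(−0.03)·[0.3008·7.2701 + 0.6992·39.9750] = 29.2480; exercise value = 28.5000 ≤ continuation, so V_d = 29.2480
Node 0 (S = 90): continuation = e^(−0.03)·[0.3008·4.9333 + 0.6992·29.2480] = 21.2869; exercise value = 15.0000 ≤ continuation, so V_0 = 21.2869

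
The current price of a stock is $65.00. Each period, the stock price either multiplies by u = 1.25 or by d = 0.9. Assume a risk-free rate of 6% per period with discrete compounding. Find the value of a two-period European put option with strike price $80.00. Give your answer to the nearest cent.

Risk-neutral probability p = (1 + 0.06 − 0.9)/(1.25 − 0.9) = 0.1600/0.3500 = 0.4571
Terminal stock prices: S_uu = 101.6, S_ud = 73.12, S_dd = 52.65
Terminal payoffs (K − S): max(-21.56, 0) = 0, max(6.875, 0) = 6.875, max(27.35, 0) = 27.35
Node u (S = 81.25): V_u = 1/1.06·[0.4571·0.0000 + 0.5429·6.8750] = 3.5209
Node d (S = 58.5): V_d = 1/1.06·[0.4571·6.8750 + 0.5429·27.3500] = 16.9717
Node 0 (S = 65): V_0 = 1/1.06·[0.4571·3.5209 + 0.5429·16.9717] = 10.2101

$10.21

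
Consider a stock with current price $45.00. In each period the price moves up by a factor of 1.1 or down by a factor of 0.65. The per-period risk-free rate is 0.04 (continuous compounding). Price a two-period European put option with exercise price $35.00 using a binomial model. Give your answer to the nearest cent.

Risk-neutral probability p = (e^0.04 − 0.65)/(1.1 − 0.65) = 0.3908/0.4500 = 0.8685
Terminal stock prices: S_uu = 54.45, S_ud = 32.18, S_dd = 19.01
Terminal payoffs (K − S): max(-19.45, 0) = 0, max(2.825, 0) = 2.825, max(15.99, 0) = 15.99
Node u (S = 49.5): V_u = e^(−0.04)·[0.8685·0.0000 + 0.1315·2.8250] = 0.3570
Node d (S = 29.25): V_d = e^(−0.04)·[0.8685·2.8250 + 0.1315·15.9875] = 4.3776
Node 0 (S = 45): V_0 = e^(−0.04)·[0.8685·0.3570 + 0.1315·4.3776] = 0.8511

$0.85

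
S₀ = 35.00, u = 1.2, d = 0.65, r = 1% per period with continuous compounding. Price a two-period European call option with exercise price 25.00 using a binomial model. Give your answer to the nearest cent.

Risk-neutral probability p = (e^0.01 − 0.65)/(1.2 − 0.65) = 0.3601/0.5500 = 0.6546
Terminal stock prices: S_uu = 50.4, S_ud = 27.3, S_dd = 14.79
Terminal payoffs (S − K): max(25.4, 0) = 25.4, max(2.3, 0) = 2.3, max(-10.21, 0) = 0
Node u (S = 42): V_u = e^(−0.01)·[0.6546·25.4000 + 0.3454·2.3000] = 17.2488
Node d (S = 22.75): V_d = e^(−0.01)·[0.6546·2.3000 + 0.3454·0.0000] = 1.4907
Node 0 (S = 35): V_0 = e^(−0.01)·[0.6546·17.2488 + 0.3454·1.4907] = 11.6890

11.69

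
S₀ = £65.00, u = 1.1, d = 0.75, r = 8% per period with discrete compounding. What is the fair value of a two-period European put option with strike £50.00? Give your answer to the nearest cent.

£0.04

Risk-neutral probability p = (1 + 0.08 − 0.75)/(1.1 − 0.75) = 0.3300/0.3500 = 0.9429
Terminal stock prices: S_uu = 78.65, S_ud = 53.62, S_dd = 36.56
Terminal payoffs (K − S): max(-28.65, 0) = 0, max(-3.625, 0) = 0, max(13.44, 0) = 13.44
Node u (S = 71.5): V_u = 1/1.08·[0.9429·0.0000 + 0.0571·0.0000] = 0.0000
Node d (S = 48.75): V_d = 1/1.08·[0.9429·0.0000 + 0.0571·13.4375] = 0.7110
Node 0 (S = 65): V_0 = 1/1.08·[0.9429·0.0000 + 0.0571·0.7110] = 0.0376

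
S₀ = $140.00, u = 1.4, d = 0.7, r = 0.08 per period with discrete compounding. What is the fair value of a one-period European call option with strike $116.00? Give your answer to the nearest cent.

Risk-neutral probability p = (1 + 0.08 − 0.7)/(1.4 − 0.7) = 0.3800/0.7000 = 0.5429
Terminal stock prices: S_u = 196, S_d = 98
Terminal payoffs (S − K): max(80, 0) = 80, max(-18, 0) = 0
Node 0 (S = 140): V_0 = 1/1.08·[0.5429·80.0000 + 0.4571·0.0000] = 40.2116

$40.21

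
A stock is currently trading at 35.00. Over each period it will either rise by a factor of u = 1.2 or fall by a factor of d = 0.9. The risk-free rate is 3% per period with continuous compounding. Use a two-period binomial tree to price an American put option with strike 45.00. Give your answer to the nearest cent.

Risk-neutral probability p = (e^0.03 − 0.9)/(1.2 − 0.9) = 0.1305/0.3000 = 0.4348
Terminal stock prices: S_uu = 50.4, S_ud = 37.8, S_dd = 28.35
Terminal payoffs (K − S): max(-5.4, 0) = 0, max(7.2, 0) = 7.2, max(16.65, 0) = 16.65
Node u (S = 42): continuation = e^(−0.03)·[0.4348·0.0000 + 0.5652·7.2000] = 3.9488; exercise value = 3.0000 ≤ continuation, so V_u = 3.9488
Node d (S = 31.5): continuation = e^(−0.03)·[0.4348·7.2000 + 0.5652·16.6500] = 12.1700; exercise value = 13.5000 > continuation, so V_d = 13.5000 (exercise)
Node 0 (S = 35): continuation = e^(−0.03)·[0.4348·3.9488 + 0.5652·13.5000] = 9.0705; exercise value = 10.0000 > continuation, so V_0 = 10.0000 (exercise)

10.00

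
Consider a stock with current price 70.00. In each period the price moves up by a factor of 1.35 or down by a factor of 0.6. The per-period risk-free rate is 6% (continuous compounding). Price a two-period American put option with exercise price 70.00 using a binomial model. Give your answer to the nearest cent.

Risk-neutral probability p = (e^0.06 − 0.6)/(1.35 − 0.6) = 0.4618/0.7500 = 0.6158
Terminal stock prices: S_uu = 127.6, S_ud = 56.7, S_dd = 25.2
Terminal payoffs (K − S): max(-57.58, 0) = 0, max(13.3, 0) = 13.3, max(44.8, 0) = 44.8
Node u (S = 94.5): continuation = e^(−0.06)·[0.6158·0.0000 + 0.3842·13.3000] = 4.8125; exercise value = 0.0000 ≤ continuation, so V_u = 4.8125
Node d (S = 42): continuation = e^(−0.06)·[0.6158·13.3000 + 0.3842·44.8000] = 23.9235; exercise value = 28.0000 > continuation, so V_d = 28.0000 (exercise)
Node 0 (S = 70): continuation = e^(−0.06)·[0.6158·4.8125 + 0.3842·28.0000] = 12.9225; exercise value = 0.0000 ≤ continuation, so V_0 = 12.9225

12.92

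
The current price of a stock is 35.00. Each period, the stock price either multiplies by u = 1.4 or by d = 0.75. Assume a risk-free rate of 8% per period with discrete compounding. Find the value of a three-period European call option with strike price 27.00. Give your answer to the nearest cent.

14.73

Risk-neutral probability p = (1 + 0.08 − 0.75)/(1.4 − 0.75) = 0.3300/0.6500 = 0.5077
Terminal stock prices: S_uuu = 96.04, S_uud = 51.45, S_udd = 27.56, S_ddd = 14.77
Terminal payoffs (S − K): max(69.04, 0) = 69.04, max(24.45, 0) = 24.45, max(0.5625, 0) = 0.5625, max(-12.23, 0) = 0
Node uu (S = 68.6): V_uu = 1/1.08·[0.5077·69.0400 + 0.4923·24.4500] = 43.6000
Node ud (S = 36.75): V_ud = 1/1.08·[0.5077·24.4500 + 0.4923·0.5625] = 11.7500
Node dd (S = 19.69): V_dd = 1/1.08·[0.5077·0.5625 + 0.4923·0.0000] = 0.2644
Node u (S = 49): V_u = 1/1.08·[0.5077·43.6000 + 0.4923·11.7500] = 25.8519
Node d (S = 26.25): V_d = 1/1.08·[0.5077·11.7500 + 0.4923·0.2644] = 5.6440
Node 0 (S = 35): V_0 = 1/1.08·[0.5077·25.8519 + 0.4923·5.6440] = 14.7254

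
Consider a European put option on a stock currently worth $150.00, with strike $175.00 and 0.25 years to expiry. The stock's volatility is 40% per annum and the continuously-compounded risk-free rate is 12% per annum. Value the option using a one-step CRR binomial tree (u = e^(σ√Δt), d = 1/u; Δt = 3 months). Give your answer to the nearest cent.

CRR parameters: u = e^(σ√Δt) = e^(0.4·√0.25) = 1.2214, d = 1/u = 0.8187
Per-period rate: rΔt = 0.12·0.25 = 0.03, so R = e^0.03 = 1.0305
Risk-neutral probability p = (e^0.03 − 0.8187)/(1.2214 − 0.8187) = 0.2117/0.4027 = 0.5258
Terminal stock prices: S_u = 183.2, S_d = 122.8
Terminal payoffs (K − S): max(-8.21, 0) = 0, max(52.19, 0) = 52.19
Node 0 (S = 150): V_0 = e^(−0.03)·[0.5258·0.0000 + 0.4742·52.1904] = 24.0174

$24.02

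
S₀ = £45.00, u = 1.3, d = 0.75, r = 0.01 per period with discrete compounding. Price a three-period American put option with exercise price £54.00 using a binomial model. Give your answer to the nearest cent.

£13.26

Risk-neutral probability p = (1 + 0.01 − 0.75)/(1.3 − 0.75) = 0.2600/0.5500 = 0.4727
Terminal stock prices: S_uuu = 98.87, S_uud = 57.04, S_udd = 32.91, S_ddd = 18.98
Terminal payoffs (K − S): max(-44.87, 0) = 0, max(-3.038, 0) = 0, max(21.09, 0) = 21.09, max(35.02, 0) = 35.02
Node uu (S = 76.05): continuation = 1/1.01·[0.4727·0.0000 + 0.5273·0.0000] = 0.0000; exercise value = 0.0000 ≤ continuation, so V_uu = 0.0000
Node ud (S = 43.88): continuation = 1/1.01·[0.4727·0.0000 + 0.5273·21.0938] = 11.0120; exercise value = 10.1250 ≤ continuation, so V_ud = 11.0120
Node dd (S = 25.31): continuation = 1/1.01·[0.4727·21.0938 + 0.5273·35.0156] = 28.1528; exercise value = 28.6875 > continuation, so V_dd = 28.6875 (exercise)
Node u (S = 58.5): continuation = 1/1.01·[0.4727·0.0000 + 0.5273·11.0120] = 5.7489; exercise value = 0.0000 ≤ continuation, so V_u = 5.7489
Node d (S = 33.75): continuation = 1/1.01·[0.4727·11.0120 + 0.5273·28.6875] = 20.1305; exercise value = 20.2500 > continuation, so V_d = 20.2500 (exercise)
Node 0 (S = 45): continuation = 1/1.01·[0.4727·5.7489 + 0.5273·20.2500] = 13.2623; exercise value = 9.0000 ≤ continuation, so V_0 = 13.2623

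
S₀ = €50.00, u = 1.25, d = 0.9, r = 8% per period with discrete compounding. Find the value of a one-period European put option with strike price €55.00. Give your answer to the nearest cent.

€4.50

Risk-neutral probability p = (1 + 0.08 − 0.9)/(1.25 − 0.9) = 0.1800/0.3500 = 0.5143
Terminal stock prices: S_u = 62.5, S_d = 45
Terminal payoffs (K − S): max(-7.5, 0) = 0, max(10, 0) = 10
Node 0 (S = 50): V_0 = 1/1.08·[0.5143·0.0000 + 0.4857·10.0000] = 4.4974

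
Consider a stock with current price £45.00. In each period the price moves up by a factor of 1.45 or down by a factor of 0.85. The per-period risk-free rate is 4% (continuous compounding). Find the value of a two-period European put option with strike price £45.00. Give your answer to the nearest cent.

£5.36

Risk-neutral probability p = (e^0.04 − 0.85)/(1.45 − 0.85) = 0.1908/0.6000 = 0.3180
Terminal stock prices: S_uu = 94.61, S_ud = 55.46, S_dd = 32.51
Terminal payoffs (K − S): max(-49.61, 0) = 0, max(-10.46, 0) = 0, max(12.49, 0) = 12.49
Node u (S = 65.25): V_u = e^(−0.04)·[0.3180·0.0000 + 0.6820·0.0000] = 0.0000
Node d (S = 38.25): V_d = e^(−0.04)·[0.3180·0.0000 + 0.6820·12.4875] = 8.1823
Node 0 (S = 45): V_0 = e^(−0.04)·[0.3180·0.0000 + 0.6820·8.1823] = 5.3614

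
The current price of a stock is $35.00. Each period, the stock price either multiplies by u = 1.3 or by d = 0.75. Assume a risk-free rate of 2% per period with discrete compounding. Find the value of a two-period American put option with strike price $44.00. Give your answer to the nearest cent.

Risk-neutral probability p = (1 + 0.02 − 0.75)/(1.3 − 0.75) = 0.2700/0.5500 = 0.4909
Terminal stock prices: S_uu = 59.15, S_ud = 34.12, S_dd = 19.69
Terminal payoffs (K − S): max(-15.15, 0) = 0, max(9.875, 0) = 9.875, max(24.31, 0) = 24.31
Node u (S = 45.5): continuation = 1/1.02·[0.4909·0.0000 + 0.5091·9.8750] = 4.9287; exercise value = 0.0000 ≤ continuation, so V_u = 4.9287
Node d (S = 26.25): continuation = 1/1.02·[0.4909·9.8750 + 0.5091·24.3125] = 16.8873; exercise value = 17.7500 > continuation, so V_d = 17.7500 (exercise)
Node 0 (S = 35): continuation = 1/1.02·[0.4909·4.9287 + 0.5091·17.7500] = 11.2313; exercise value = 9.0000 ≤ continuation, so V_0 = 11.2313

$11.23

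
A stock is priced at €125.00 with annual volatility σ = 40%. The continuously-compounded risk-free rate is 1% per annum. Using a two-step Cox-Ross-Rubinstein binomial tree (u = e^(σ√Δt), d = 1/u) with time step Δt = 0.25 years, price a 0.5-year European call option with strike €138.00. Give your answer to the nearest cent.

€10.05

CRR parameters: u = e^(σ√Δt) = e^(0.4·√0.25) = 1.2214, d = 1/u = 0.8187
Per-period rate: rΔt = 0.01·0.25 = 0.0025, so R = e^0.0025 = 1.0025
Risk-neutral probability p = (e^0.0025 − 0.8187)/(1.2214 − 0.8187) = 0.1838/0.4027 = 0.4564
Terminal stock prices: S_uu = 186.5, S_ud = 125, S_dd = 83.79
Terminal payoffs (S − K): max(48.48, 0) = 48.48, max(-13, 0) = 0, max(-54.21, 0) = 0
Node u (S = 152.7): V_u = e^(−0.0025)·[0.4564·48.4781 + 0.5436·0.0000] = 22.0693
Node d (S = 102.3): V_d = e^(−0.0025)·[0.4564·0.0000 + 0.5436·0.0000] = 0.0000
Node 0 (S = 125): V_0 = e^(−0.0025)·[0.4564·22.0693 + 0.5436·0.0000] = 10.0469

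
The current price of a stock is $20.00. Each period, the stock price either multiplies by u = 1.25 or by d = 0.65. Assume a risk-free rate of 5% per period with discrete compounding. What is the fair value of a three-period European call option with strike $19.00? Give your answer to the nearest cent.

Risk-neutral probability p = (1 + 0.05 − 0.65)/(1.25 − 0.65) = 0.4000/0.6000 = 0.6667
Terminal stock prices: S_uuu = 39.06, S_uud = 20.31, S_udd = 10.56, S_ddd = 5.492
Terminal payoffs (S − K): max(20.06, 0) = 20.06, max(1.312, 0) = 1.312, max(-8.437, 0) = 0, max(-13.51, 0) = 0
Node uu (S = 31.25): V_uu = 1/1.05·[0.6667·20.0625 + 0.3333·1.3125] = 13.1548
Node ud (S = 16.25): V_ud = 1/1.05·[0.6667·1.3125 + 0.3333·0.0000] = 0.8333
Node dd (S = 8.45): V_dd = 1/1.05·[0.6667·0.0000 + 0.3333·0.0000] = 0.0000
Node u (S = 25): V_u = 1/1.05·[0.6667·13.1548 + 0.3333·0.8333] = 8.6168
Node d (S = 13): V_d = 1/1.05·[0.6667·0.8333 + 0.3333·0.0000] = 0.5291
Node 0 (S = 20): V_0 = 1/1.05·[0.6667·8.6168 + 0.3333·0.5291] = 5.6389

$5.64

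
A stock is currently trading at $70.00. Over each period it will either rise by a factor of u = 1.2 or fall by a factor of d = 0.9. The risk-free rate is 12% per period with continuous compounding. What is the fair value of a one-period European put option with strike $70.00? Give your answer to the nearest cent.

$1.50

Risk-neutral probability p = (e^0.12 − 0.9)/(1.2 − 0.9) = 0.2275/0.3000 = 0.7583
Terminal stock prices: S_u = 84, S_d = 63
Terminal payoffs (K − S): max(-14, 0) = 0, max(7, 0) = 7
Node 0 (S = 70): V_0 = e^(−0.12)·[0.7583·0.0000 + 0.2417·7.0000] = 1.5004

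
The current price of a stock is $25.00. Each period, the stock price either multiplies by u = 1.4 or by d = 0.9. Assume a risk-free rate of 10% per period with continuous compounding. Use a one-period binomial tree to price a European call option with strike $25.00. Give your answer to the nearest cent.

Risk-neutral probability p = (e^0.1 − 0.9)/(1.4 − 0.9) = 0.2052/0.5000 = 0.4103
Terminal stock prices: S_u = 35, S_d = 22.5
Terminal payoffs (S − K): max(10, 0) = 10, max(-2.5, 0) = 0
Node 0 (S = 25): V_0 = e^(−0.1)·[0.4103·10.0000 + 0.5897·0.0000] = 3.7129

$3.71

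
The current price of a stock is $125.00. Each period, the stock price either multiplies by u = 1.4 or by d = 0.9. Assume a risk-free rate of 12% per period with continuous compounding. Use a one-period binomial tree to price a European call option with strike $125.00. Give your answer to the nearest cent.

Risk-neutral probability p = (e^0.12 − 0.9)/(1.4 − 0.9) = 0.2275/0.5000 = 0.4550
Terminal stock prices: S_u = 175, S_d = 112.5
Terminal payoffs (S − K): max(50, 0) = 50, max(-12.5, 0) = 0
Node 0 (S = 125): V_0 = e^(−0.12)·[0.4550·50.0000 + 0.5450·0.0000] = 20.1772

$20.18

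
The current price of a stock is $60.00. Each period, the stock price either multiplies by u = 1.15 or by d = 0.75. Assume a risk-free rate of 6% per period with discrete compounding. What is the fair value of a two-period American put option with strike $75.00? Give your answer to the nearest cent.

Risk-neutral probability p = (1 + 0.06 − 0.75)/(1.15 − 0.75) = 0.3100/0.4000 = 0.7750
Terminal stock prices: S_uu = 79.35, S_ud = 51.75, S_dd = 33.75
Terminal payoffs (K − S): max(-4.35, 0) = 0, max(23.25, 0) = 23.25, max(41.25, 0) = 41.25
Node u (S = 69): continuation = 1/1.06·[0.7750·0.0000 + 0.2250·23.2500] = 4.9351; exercise value = 6.0000 > continuation, so V_u = 6.0000 (exercise)
Node d (S = 45): continuation = 1/1.06·[0.7750·23.2500 + 0.2250·41.2500] = 25.7547; exercise value = 30.0000 > continuation, so V_d = 30.0000 (exercise)
Node 0 (S = 60): continuation = 1/1.06·[0.7750·6.0000 + 0.2250·30.0000] = 10.7547; exercise value = 15.0000 > continuation, so V_0 = 15.0000 (exercise)

$15.00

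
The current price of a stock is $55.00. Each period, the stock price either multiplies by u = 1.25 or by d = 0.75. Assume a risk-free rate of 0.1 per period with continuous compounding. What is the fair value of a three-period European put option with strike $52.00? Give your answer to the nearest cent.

Risk-neutral probability p = (e^0.1 − 0.75)/(1.25 − 0.75) = 0.3552/0.5000 = 0.7103
Terminal stock prices: S_uuu = 107.4, S_uud = 64.45, S_udd = 38.67, S_ddd = 23.2
Terminal payoffs (K − S): max(-55.42, 0) = 0, max(-12.45, 0) = 0, max(13.33, 0) = 13.33, max(28.8, 0) = 28.8
Node uu (S = 85.94): V_uu = e^(−0.1)·[0.7103·0.0000 + 0.2897·0.0000] = 0.0000
Node ud (S = 51.56): V_ud = e^(−0.1)·[0.7103·0.0000 + 0.2897·13.3281] = 3.4932
Node dd (S = 30.94): V_dd = e^(−0.1)·[0.7103·13.3281 + 0.2897·28.7969] = 16.1140
Node u (S = 68.75): V_u = e^(−0.1)·[0.7103·0.0000 + 0.2897·3.4932] = 0.9155
Node d (S = 41.25): V_d = e^(−0.1)·[0.7103·3.4932 + 0.2897·16.1140] = 6.4686
Node 0 (S = 55): V_0 = e^(−0.1)·[0.7103·0.9155 + 0.2897·6.4686] = 2.2838

$2.28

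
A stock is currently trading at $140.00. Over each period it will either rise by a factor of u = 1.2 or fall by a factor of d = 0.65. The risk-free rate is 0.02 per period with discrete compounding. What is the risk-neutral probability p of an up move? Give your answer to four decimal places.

p = 0.6727

Risk-neutral probability p = (1 + 0.02 − 0.65)/(1.2 − 0.65) = 0.3700/0.5500 = 0.6727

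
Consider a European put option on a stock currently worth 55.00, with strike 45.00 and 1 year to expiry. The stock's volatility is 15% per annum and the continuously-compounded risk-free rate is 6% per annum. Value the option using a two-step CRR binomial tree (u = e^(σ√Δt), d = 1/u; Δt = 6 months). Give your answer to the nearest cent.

0.07

CRR parameters: u = e^(σ√Δt) = e^(0.15·√0.5) = 1.1119, d = 1/u = 0.8994
Per-period rate: rΔt = 0.06·0.5 = 0.03, so R = e^0.03 = 1.0305
Risk-neutral probability p = (e^0.03 − 0.8994)/(1.1119 − 0.8994) = 0.1311/0.2125 = 0.6168
Terminal stock prices: S_uu = 68, S_ud = 55, S_dd = 44.49
Terminal payoffs (K − S): max(-23, 0) = 0, max(-10, 0) = 0, max(0.5128, 0) = 0.5128
Node u (S = 61.15): V_u = e^(−0.03)·[0.6168·0.0000 + 0.3832·0.0000] = 0.0000
Node d (S = 49.47): V_d = e^(−0.03)·[0.6168·0.0000 + 0.3832·0.5128] = 0.1907
Node 0 (S = 55): V_0 = e^(−0.03)·[0.6168·0.0000 + 0.3832·0.1907] = 0.0709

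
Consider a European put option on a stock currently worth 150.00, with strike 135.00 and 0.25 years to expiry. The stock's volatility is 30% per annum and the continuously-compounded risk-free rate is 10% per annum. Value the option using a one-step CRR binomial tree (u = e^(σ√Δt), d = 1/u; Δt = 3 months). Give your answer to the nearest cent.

2.61

CRR parameters: u = e^(σ√Δt) = e^(0.3·√0.25) = 1.1618, d = 1/u = 0.8607
Per-period rate: rΔt = 0.1·0.25 = 0.025, so R = e^0.025 = 1.0253
Risk-neutral probability p = (e^0.025 − 0.8607)/(1.1618 − 0.8607) = 0.1646/0.3011 = 0.5466
Terminal stock prices: S_u = 174.3, S_d = 129.1
Terminal payoffs (K − S): max(-39.28, 0) = 0, max(5.894, 0) = 5.894
Node 0 (S = 150): V_0 = e^(−0.025)·[0.5466·0.0000 + 0.4534·5.8938] = 2.6061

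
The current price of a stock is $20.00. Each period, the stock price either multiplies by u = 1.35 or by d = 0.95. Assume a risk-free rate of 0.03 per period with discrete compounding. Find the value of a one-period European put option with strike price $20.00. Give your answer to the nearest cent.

$0.78

Risk-neutral probability p = (1 + 0.03 − 0.95)/(1.35 − 0.95) = 0.0800/0.4000 = 0.2000
Terminal stock prices: S_u = 27, S_d = 19
Terminal payoffs (K − S): max(-7, 0) = 0, max(1, 0) = 1
Node 0 (S = 20): V_0 = 1/1.03·[0.2000·0.0000 + 0.8000·1.0000] = 0.7767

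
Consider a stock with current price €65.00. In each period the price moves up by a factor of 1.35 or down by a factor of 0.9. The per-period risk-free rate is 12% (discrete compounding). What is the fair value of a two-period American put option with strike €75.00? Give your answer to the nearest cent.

Risk-neutral probability p = (1 + 0.12 − 0.9)/(1.35 − 0.9) = 0.2200/0.4500 = 0.4889
Terminal stock prices: S_uu = 118.5, S_ud = 78.98, S_dd = 52.65
Terminal payoffs (K − S): max(-43.46, 0) = 0, max(-3.975, 0) = 0, max(22.35, 0) = 22.35
Node u (S = 87.75): continuation = 1/1.12·[0.4889·0.0000 + 0.5111·0.0000] = 0.0000; exercise value = 0.0000 ≤ continuation, so V_u = 0.0000
Node d (S = 58.5): continuation = 1/1.12·[0.4889·0.0000 + 0.5111·22.3500] = 10.1994; exercise value = 16.5000 > continuation, so V_d = 16.5000 (exercise)
Node 0 (S = 65): continuation = 1/1.12·[0.4889·0.0000 + 0.5111·16.5000] = 7.5298; exercise value = 10.0000 > continuation, so V_0 = 10.0000 (exercise)

€10.00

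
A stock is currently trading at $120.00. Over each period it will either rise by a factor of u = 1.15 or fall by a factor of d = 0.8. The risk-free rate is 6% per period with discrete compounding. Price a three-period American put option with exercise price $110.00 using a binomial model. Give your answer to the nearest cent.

Risk-neutral probability p = (1 + 0.06 − 0.8)/(1.15 − 0.8) = 0.2600/0.3500 = 0.7429
Terminal stock prices: S_uuu = 182.5, S_uud = 127, S_udd = 88.32, S_ddd = 61.44
Terminal payoffs (K − S): max(-72.5, 0) = 0, max(-16.96, 0) = 0, max(21.68, 0) = 21.68, max(48.56, 0) = 48.56
Node uu (S = 158.7): continuation = 1/1.06·[0.7429·0.0000 + 0.2571·0.0000] = 0.0000; exercise value = 0.0000 ≤ continuation, so V_uu = 0.0000
Node ud (S = 110.4): continuation = 1/1.06·[0.7429·0.0000 + 0.2571·21.6800] = 5.2593; exercise value = 0.0000 ≤ continuation, so V_ud = 5.2593
Node dd (S = 76.8): continuation = 1/1.06·[0.7429·21.6800 + 0.2571·48.5600] = 26.9736; exercise value = 33.2000 > continuation, so V_dd = 33.2000 (exercise)
Node u (S = 138): continuation = 1/1.06·[0.7429·0.0000 + 0.2571·5.2593] = 1.2758; exercise value = 0.0000 ≤ continuation, so V_u = 1.2758
Node d (S = 96): continuation = 1/1.06·[0.7429·5.2593 + 0.2571·33.2000] = 11.7397; exercise value = 14.0000 > continuation, so V_d = 14.0000 (exercise)
Node 0 (S = 120): continuation = 1/1.06·[0.7429·1.2758 + 0.2571·14.0000] = 4.2903; exercise value = 0.0000 ≤ continuation, so V_0 = 4.2903

$4.29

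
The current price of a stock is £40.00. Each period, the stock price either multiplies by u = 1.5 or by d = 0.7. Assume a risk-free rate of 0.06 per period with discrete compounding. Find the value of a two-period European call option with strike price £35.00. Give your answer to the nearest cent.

Risk-neutral probability p = (1 + 0.06 − 0.7)/(1.5 − 0.7) = 0.3600/0.8000 = 0.4500
Terminal stock prices: S_uu = 90, S_ud = 42, S_dd = 19.6
Terminal payoffs (S − K): max(55, 0) = 55, max(7, 0) = 7, max(-15.4, 0) = 0
Node u (S = 60): V_u = 1/1.06·[0.4500·55.0000 + 0.5500·7.0000] = 26.9811
Node d (S = 28): V_d = 1/1.06·[0.4500·7.0000 + 0.5500·0.0000] = 2.9717
Node 0 (S = 40): V_0 = 1/1.06·[0.4500·26.9811 + 0.5500·2.9717] = 12.9962

£13.00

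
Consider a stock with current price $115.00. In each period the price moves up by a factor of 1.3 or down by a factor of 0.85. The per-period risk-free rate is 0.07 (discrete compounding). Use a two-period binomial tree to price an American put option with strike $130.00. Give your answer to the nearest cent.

Risk-neutral probability p = (1 + 0.07 − 0.85)/(1.3 − 0.85) = 0.2200/0.4500 = 0.4889
Terminal stock prices: S_uu = 194.4, S_ud = 127.1, S_dd = 83.09
Terminal payoffs (K − S): max(-64.35, 0) = 0, max(2.925, 0) = 2.925, max(46.91, 0) = 46.91
Node u (S = 149.5): continuation = 1/1.07·[0.4889·0.0000 + 0.5111·2.9250] = 1.3972; exercise value = 0.0000 ≤ continuation, so V_u = 1.3972
Node d (S = 97.75): continuation = 1/1.07·[0.4889·2.9250 + 0.5111·46.9125] = 23.7453; exercise value = 32.2500 > continuation, so V_d = 32.2500 (exercise)
Node 0 (S = 115): continuation = 1/1.07·[0.4889·1.3972 + 0.5111·32.2500] = 16.0434; exercise value = 15.0000 ≤ continuation, so V_0 = 16.0434

$16.04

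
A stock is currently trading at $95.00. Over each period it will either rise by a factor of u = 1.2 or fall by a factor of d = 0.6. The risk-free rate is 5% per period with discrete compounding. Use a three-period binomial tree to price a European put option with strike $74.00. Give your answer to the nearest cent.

Risk-neutral probability p = (1 + 0.05 − 0.6)/(1.2 − 0.6) = 0.4500/0.6000 = 0.7500
Terminal stock prices: S_uuu = 164.2, S_uud = 82.08, S_udd = 41.04, S_ddd = 20.52
Terminal payoffs (K − S): max(-90.16, 0) = 0, max(-8.08, 0) = 0, max(32.96, 0) = 32.96, max(53.48, 0) = 53.48
Node uu (S = 136.8): V_uu = 1/1.05·[0.7500·0.0000 + 0.2500·0.0000] = 0.0000
Node ud (S = 68.4): V_ud = 1/1.05·[0.7500·0.0000 + 0.2500·32.9600] = 7.8476
Node dd (S = 34.2): V_dd = 1/1.05·[0.7500·32.9600 + 0.2500·53.4800] = 36.2762
Node u (S = 114): V_u = 1/1.05·[0.7500·0.0000 + 0.2500·7.8476] = 1.8685
Node d (S = 57): V_d = 1/1.05·[0.7500·7.8476 + 0.2500·36.2762] = 14.2426
Node 0 (S = 95): V_0 = 1/1.05·[0.7500·1.8685 + 0.2500·14.2426] = 4.7257

$4.73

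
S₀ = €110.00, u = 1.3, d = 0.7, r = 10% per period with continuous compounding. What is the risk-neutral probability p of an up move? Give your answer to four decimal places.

Risk-neutral probability p = (e^0.1 − 0.7)/(1.3 − 0.7) = 0.4052/0.6000 = 0.6753

p = 0.6753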